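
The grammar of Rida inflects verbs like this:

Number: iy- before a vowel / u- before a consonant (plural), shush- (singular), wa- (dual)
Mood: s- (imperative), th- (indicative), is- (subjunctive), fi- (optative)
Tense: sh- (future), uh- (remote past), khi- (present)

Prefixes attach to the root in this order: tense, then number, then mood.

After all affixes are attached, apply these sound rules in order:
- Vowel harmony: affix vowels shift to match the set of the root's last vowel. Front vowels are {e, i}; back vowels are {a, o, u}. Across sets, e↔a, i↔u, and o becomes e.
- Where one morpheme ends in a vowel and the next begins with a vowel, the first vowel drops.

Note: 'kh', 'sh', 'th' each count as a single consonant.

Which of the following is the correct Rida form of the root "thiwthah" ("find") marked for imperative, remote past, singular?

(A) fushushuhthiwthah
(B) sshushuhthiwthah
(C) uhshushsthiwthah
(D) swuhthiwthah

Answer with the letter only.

Attach tense remote past uh- → uhthiwthah.
Attach number singular shush- → shushuhthiwthah.
Attach mood imperative s- → sshushuhthiwthah.
Vowel harmony: no change.
Vowel deletion: no change.
So the correct form is sshushuhthiwthah, option (B).
(A) fushushuhthiwthah is wrong: it uses optative instead of imperative for mood.
(D) swuhthiwthah is wrong: it uses dual instead of singular for number.
(C) uhshushsthiwthah is wrong: it has the affixes in the wrong order.

B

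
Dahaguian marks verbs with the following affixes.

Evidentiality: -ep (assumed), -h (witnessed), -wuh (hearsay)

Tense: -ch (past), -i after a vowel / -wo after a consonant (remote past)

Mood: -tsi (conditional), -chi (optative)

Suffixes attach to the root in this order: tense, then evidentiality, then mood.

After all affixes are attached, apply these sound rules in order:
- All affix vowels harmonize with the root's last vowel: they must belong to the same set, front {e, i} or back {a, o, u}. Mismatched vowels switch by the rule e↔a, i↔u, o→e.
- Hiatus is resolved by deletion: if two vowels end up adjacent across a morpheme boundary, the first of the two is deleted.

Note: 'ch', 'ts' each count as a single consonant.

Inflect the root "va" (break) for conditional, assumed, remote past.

Attach tense remote past -i (after vowel 'a') → vai.
Attach evidentiality assumed -ep → vaiep.
Attach mood conditional -tsi → vaieptsi.
Apply vowel harmony: vaieptsi → vauaptsu.
Apply vowel deletion: vauaptsu → vaptsu.

vaptsu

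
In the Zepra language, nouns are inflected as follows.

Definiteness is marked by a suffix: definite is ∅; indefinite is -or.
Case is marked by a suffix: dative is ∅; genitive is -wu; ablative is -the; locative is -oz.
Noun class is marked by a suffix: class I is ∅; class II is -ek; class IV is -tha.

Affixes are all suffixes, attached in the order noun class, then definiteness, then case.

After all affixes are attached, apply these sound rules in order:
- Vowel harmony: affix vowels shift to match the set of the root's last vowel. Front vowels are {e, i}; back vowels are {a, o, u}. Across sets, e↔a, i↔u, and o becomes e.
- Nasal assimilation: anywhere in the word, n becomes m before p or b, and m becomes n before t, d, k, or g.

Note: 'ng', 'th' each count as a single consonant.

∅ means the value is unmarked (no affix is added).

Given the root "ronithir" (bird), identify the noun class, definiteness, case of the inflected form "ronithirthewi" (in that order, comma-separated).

class IV, definite, genitive

Segment: ronithir-tha-wu.
noun class: -tha → class IV.
definiteness: ∅ → definite.
case: -wu → genitive.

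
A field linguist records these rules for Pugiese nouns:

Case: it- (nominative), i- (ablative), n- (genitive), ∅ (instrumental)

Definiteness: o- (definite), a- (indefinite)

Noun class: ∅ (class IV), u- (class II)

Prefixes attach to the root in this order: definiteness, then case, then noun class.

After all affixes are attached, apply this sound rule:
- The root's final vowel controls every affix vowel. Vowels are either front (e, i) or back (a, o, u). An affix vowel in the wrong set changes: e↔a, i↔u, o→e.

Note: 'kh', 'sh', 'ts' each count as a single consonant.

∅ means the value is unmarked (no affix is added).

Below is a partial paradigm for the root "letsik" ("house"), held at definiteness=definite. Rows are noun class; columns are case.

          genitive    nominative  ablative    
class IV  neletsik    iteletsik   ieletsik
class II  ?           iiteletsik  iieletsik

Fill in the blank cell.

ineletsik

Attach definiteness definite o- → oletsik.
Attach case genitive n- → noletsik.
Attach noun class class II u- → unoletsik.
Apply vowel harmony: unoletsik → ineletsik.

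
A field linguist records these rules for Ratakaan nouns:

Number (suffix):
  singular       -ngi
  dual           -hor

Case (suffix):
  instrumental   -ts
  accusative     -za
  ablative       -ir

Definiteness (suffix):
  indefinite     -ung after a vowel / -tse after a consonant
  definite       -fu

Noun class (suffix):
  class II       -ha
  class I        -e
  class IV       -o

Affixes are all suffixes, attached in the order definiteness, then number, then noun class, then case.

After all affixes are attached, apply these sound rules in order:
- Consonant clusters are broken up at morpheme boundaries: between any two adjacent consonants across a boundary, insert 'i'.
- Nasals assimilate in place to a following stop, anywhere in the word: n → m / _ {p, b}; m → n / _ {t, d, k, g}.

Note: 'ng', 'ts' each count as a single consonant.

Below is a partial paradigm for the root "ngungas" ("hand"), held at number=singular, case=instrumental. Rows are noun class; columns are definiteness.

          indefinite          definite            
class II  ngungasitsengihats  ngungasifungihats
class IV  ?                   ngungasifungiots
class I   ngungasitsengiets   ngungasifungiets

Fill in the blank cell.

ngungasitsengiots

Attach definiteness indefinite -tse (after consonant 's') → ngungastse.
Attach number singular -ngi → ngungastsengi.
Attach noun class class IV -o → ngungastsengio.
Attach case instrumental -ts → ngungastsengiots.
Apply epenthesis: ngungastsengiots → ngungasitsengiots.
Nasal assimilation: no change.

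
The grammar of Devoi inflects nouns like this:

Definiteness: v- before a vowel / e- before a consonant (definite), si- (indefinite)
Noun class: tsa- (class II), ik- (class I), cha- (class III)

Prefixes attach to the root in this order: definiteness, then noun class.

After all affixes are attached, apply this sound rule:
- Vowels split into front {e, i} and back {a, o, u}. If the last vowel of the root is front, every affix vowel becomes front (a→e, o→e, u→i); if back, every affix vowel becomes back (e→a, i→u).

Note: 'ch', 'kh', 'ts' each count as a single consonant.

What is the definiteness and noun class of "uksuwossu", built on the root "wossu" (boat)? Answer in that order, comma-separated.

Segment: ik-si-wossu.
definiteness: si- → indefinite.
noun class: ik- → class I.

indefinite, class I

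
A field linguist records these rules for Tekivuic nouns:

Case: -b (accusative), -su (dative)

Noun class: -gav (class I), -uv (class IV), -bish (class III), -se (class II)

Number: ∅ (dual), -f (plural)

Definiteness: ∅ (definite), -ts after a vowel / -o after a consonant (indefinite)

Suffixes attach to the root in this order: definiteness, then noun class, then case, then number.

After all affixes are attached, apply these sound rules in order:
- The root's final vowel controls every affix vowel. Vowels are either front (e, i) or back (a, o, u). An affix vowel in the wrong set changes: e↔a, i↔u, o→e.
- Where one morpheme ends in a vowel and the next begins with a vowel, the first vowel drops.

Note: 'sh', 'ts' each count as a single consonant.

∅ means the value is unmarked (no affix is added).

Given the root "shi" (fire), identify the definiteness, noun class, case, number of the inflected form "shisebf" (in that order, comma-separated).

definite, class II, accusative, plural

Segment: shi-se-b-f.
definiteness: ∅ → definite.
noun class: -se → class II.
case: -b → accusative.
number: -f → plural.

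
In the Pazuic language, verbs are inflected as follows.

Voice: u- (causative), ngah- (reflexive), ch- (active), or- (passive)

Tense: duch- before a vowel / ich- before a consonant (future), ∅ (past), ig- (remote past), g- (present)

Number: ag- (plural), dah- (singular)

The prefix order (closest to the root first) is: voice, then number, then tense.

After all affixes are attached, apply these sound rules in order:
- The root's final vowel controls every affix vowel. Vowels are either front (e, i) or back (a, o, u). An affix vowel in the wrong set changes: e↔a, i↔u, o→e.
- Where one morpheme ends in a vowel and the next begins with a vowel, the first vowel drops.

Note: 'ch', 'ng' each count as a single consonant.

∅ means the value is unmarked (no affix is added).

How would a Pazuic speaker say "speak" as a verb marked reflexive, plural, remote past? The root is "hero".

ugagngahhero

Attach voice reflexive ngah- → ngahhero.
Attach number plural ag- → agngahhero.
Attach tense remote past ig- → igagngahhero.
Apply vowel harmony: igagngahhero → ugagngahhero.
Vowel deletion: no change.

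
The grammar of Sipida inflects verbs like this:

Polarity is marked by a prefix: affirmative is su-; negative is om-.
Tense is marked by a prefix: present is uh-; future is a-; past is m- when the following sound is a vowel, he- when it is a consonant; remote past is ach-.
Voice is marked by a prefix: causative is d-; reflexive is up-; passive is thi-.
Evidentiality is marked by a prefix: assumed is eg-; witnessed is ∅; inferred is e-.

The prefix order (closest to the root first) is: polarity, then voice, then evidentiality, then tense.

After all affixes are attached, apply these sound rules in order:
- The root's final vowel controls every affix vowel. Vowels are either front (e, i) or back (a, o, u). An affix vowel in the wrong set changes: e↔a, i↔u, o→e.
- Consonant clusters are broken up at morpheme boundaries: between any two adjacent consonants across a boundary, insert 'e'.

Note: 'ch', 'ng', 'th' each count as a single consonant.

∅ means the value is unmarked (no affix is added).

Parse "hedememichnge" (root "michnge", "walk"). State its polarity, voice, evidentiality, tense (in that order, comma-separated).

negative, causative, witnessed, past

Segment: he-d-om-michnge.
polarity: om- → negative.
voice: d- → causative.
evidentiality: ∅ → witnessed.
tense: m/he- → past.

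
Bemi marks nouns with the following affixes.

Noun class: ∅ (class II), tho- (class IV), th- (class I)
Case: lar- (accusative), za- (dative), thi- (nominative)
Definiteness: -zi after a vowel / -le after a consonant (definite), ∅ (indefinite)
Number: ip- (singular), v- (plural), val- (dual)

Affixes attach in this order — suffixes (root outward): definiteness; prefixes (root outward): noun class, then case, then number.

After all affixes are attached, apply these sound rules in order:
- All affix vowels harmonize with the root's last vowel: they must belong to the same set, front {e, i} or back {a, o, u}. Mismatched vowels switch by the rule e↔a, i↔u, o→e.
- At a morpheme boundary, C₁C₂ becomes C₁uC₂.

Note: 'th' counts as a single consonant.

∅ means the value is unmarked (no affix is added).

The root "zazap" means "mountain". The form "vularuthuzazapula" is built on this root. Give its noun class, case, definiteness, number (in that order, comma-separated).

Segment: v-lar-th-zazap-le.
noun class: th- → class I.
case: lar- → accusative.
definiteness: -zi/le → definite.
number: v- → plural.

class I, accusative, definite, plural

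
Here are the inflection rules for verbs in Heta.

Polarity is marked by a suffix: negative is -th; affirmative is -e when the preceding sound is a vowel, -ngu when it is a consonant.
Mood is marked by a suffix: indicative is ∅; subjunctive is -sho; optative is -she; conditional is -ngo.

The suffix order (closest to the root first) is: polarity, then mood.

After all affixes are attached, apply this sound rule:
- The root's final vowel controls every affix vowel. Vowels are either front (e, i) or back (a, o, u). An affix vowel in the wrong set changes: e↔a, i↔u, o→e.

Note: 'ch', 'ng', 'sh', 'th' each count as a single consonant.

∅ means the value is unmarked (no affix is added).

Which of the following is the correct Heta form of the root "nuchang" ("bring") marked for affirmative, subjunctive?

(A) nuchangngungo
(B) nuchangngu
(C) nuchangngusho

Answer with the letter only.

C

Attach polarity affirmative -ngu (after consonant 'ng') → nuchangngu.
Attach mood subjunctive -sho → nuchangngusho.
Vowel harmony: no change.
So the correct form is nuchangngusho, option (C).
(A) nuchangngungo is wrong: it uses conditional instead of subjunctive for mood.
(B) nuchangngu is wrong: it uses indicative instead of subjunctive for mood.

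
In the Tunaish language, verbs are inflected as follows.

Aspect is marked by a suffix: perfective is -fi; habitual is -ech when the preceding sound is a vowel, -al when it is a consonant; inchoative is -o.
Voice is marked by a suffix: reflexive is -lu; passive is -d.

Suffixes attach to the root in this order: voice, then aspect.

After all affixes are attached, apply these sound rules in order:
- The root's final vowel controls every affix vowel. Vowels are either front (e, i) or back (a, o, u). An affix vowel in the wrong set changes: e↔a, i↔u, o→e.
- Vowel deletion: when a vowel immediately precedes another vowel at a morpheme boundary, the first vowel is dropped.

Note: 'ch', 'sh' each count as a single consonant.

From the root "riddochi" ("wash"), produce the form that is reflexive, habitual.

Attach voice reflexive -lu → riddochilu.
Attach aspect habitual -ech (after vowel 'u') → riddochiluech.
Apply vowel harmony: riddochiluech → riddochiliech.
Apply vowel deletion: riddochiliech → riddochilech.

riddochilech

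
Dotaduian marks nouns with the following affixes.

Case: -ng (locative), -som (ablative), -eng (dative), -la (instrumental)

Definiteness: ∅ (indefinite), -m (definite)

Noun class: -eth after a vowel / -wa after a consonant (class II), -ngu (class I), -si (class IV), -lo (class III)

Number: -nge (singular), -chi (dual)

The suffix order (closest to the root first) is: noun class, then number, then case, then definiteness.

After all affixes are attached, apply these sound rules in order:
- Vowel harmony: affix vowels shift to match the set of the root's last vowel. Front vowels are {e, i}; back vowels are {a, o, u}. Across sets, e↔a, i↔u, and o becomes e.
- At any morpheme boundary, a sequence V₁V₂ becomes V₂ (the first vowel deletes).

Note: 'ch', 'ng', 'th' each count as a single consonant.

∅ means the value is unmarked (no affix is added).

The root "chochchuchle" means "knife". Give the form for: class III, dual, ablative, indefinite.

chochchuchlelechisem

Attach noun class class III -lo → chochchuchlelo.
Attach number dual -chi → chochchuchlelochi.
Attach case ablative -som → chochchuchlelochisom.
definiteness = indefinite: zero marking, form stays chochchuchlelochisom.
Apply vowel harmony: chochchuchlelochisom → chochchuchlelechisem.
Vowel deletion: no change.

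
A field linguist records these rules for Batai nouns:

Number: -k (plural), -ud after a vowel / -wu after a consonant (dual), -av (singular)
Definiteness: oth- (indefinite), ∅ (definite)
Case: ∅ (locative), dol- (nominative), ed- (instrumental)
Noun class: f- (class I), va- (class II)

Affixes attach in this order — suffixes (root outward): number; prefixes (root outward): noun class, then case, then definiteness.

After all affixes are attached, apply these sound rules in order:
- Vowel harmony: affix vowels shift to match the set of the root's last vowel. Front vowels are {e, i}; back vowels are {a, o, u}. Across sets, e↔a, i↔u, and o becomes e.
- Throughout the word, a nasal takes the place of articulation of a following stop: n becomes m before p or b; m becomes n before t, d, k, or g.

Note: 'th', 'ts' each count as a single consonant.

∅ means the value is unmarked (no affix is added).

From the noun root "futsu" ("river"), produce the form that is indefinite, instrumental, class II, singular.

othadvafutsuav

Attach noun class class II va- → vafutsu.
Attach number singular -av → vafutsuav.
Attach case instrumental ed- → edvafutsuav.
Attach definiteness indefinite oth- → othedvafutsuav.
Apply vowel harmony: othedvafutsuav → othadvafutsuav.
Nasal assimilation: no change.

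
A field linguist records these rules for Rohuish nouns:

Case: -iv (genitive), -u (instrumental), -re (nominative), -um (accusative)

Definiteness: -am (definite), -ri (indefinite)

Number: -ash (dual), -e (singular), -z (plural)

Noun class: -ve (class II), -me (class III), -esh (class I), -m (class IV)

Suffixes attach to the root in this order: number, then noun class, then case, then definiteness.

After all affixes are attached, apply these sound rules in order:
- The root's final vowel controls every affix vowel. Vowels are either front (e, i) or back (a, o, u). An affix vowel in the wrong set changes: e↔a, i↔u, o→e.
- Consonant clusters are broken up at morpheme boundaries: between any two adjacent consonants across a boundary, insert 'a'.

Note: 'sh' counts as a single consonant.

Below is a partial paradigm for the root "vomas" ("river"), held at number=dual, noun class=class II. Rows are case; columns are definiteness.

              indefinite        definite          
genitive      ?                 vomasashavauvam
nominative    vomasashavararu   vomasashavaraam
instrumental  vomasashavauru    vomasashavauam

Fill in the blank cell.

vomasashavauvaru

Attach number dual -ash → vomasash.
Attach noun class class II -ve → vomasashve.
Attach case genitive -iv → vomasashveiv.
Attach definiteness indefinite -ri → vomasashveivri.
Apply vowel harmony: vomasashveivri → vomasashvauvru.
Apply epenthesis: vomasashvauvru → vomasashavauvaru.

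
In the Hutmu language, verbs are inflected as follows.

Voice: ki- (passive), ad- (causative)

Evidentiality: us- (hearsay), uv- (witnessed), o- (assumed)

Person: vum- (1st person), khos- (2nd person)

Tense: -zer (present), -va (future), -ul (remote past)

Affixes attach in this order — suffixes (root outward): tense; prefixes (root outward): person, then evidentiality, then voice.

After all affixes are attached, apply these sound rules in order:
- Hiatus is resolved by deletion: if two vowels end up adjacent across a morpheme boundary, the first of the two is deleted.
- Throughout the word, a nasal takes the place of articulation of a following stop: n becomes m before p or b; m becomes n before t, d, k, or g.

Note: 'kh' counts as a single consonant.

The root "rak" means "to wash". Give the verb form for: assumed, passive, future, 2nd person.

Attach tense future -va → rakva.
Attach person 2nd person khos- → khosrakva.
Attach evidentiality assumed o- → okhosrakva.
Attach voice passive ki- → kiokhosrakva.
Apply vowel deletion: kiokhosrakva → kokhosrakva.
Nasal assimilation: no change.

kokhosrakva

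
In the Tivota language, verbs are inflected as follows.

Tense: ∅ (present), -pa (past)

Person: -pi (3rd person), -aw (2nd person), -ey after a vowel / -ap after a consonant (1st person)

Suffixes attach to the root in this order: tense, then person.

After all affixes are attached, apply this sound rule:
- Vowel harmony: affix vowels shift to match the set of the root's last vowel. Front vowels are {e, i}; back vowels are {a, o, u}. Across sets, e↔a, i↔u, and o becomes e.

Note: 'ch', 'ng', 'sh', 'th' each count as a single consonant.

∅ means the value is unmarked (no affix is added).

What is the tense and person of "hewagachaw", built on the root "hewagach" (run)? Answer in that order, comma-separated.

Segment: hewagach-aw.
tense: ∅ → present.
person: -aw → 2nd person.

present, 2nd person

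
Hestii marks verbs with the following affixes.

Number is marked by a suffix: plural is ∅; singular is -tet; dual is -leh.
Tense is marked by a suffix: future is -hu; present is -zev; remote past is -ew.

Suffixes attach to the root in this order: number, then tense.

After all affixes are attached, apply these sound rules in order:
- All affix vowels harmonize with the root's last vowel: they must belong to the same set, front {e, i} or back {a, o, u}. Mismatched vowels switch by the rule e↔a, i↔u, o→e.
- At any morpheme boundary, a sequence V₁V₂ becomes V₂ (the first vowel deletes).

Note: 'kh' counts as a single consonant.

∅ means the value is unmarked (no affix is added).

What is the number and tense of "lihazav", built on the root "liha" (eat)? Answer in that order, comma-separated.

plural, present

Segment: liha-zev.
number: ∅ → plural.
tense: -zev → present.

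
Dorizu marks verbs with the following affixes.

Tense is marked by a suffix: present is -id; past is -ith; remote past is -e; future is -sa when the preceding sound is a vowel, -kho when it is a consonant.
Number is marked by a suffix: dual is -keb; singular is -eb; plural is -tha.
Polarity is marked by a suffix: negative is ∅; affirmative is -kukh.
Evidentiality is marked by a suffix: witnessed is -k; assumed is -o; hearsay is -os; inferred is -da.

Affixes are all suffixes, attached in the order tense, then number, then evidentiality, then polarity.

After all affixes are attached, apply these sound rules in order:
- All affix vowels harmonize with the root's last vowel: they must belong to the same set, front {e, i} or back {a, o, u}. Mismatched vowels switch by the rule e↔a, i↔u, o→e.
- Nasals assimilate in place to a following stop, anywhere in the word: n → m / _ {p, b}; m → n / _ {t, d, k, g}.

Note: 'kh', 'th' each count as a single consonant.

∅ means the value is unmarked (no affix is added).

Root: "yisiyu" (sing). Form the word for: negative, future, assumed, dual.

Attach tense future -sa (after vowel 'u') → yisiyusa.
Attach number dual -keb → yisiyusakeb.
Attach evidentiality assumed -o → yisiyusakebo.
polarity = negative: zero marking, form stays yisiyusakebo.
Apply vowel harmony: yisiyusakebo → yisiyusakabo.
Nasal assimilation: no change.

yisiyusakabo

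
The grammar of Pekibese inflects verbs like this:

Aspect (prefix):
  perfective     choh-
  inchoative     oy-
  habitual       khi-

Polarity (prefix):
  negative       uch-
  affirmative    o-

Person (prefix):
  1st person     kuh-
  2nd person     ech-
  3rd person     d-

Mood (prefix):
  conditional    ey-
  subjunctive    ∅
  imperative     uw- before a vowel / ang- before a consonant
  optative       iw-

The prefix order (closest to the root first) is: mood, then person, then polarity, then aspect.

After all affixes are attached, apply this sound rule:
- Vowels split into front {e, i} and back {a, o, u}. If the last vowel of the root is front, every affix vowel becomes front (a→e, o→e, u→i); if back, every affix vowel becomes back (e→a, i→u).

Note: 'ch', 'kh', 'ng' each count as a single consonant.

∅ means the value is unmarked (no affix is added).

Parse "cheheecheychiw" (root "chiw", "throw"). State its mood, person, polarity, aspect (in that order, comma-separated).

conditional, 2nd person, affirmative, perfective

Segment: choh-o-ech-ey-chiw.
mood: ey- → conditional.
person: ech- → 2nd person.
polarity: o- → affirmative.
aspect: choh- → perfective.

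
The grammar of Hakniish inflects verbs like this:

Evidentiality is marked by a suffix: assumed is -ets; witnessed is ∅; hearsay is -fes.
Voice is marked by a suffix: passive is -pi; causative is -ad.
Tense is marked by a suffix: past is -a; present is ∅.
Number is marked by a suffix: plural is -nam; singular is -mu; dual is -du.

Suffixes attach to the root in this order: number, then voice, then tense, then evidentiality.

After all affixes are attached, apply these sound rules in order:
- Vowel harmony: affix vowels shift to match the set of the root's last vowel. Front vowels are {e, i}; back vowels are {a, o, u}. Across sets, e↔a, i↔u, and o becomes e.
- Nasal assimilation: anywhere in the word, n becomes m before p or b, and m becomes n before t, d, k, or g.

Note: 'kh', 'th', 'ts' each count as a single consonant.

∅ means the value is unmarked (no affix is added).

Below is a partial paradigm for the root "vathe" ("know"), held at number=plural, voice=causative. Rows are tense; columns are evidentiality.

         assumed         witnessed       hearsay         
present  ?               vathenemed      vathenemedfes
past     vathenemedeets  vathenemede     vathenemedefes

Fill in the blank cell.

Attach number plural -nam → vathenam.
Attach voice causative -ad → vathenamad.
tense = present: zero marking, form stays vathenamad.
Attach evidentiality assumed -ets → vathenamadets.
Apply vowel harmony: vathenamadets → vathenemedets.
Nasal assimilation: no change.

vathenemedets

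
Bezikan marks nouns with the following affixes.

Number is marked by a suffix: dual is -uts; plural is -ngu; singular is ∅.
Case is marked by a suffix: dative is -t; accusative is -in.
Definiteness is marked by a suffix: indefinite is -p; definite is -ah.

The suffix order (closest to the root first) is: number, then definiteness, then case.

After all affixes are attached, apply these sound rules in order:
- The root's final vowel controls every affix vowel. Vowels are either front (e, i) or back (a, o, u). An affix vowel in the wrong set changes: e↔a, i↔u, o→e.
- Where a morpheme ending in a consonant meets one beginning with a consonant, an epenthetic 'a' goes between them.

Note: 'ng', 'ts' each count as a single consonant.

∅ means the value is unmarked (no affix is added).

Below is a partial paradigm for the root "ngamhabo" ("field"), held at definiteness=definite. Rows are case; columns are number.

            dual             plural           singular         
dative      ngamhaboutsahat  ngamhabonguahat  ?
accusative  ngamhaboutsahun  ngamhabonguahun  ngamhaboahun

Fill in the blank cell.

number = singular: zero marking, form stays ngamhabo.
Attach definiteness definite -ah → ngamhaboah.
Attach case dative -t → ngamhaboaht.
Vowel harmony: no change.
Apply epenthesis: ngamhaboaht → ngamhaboahat.

ngamhaboahat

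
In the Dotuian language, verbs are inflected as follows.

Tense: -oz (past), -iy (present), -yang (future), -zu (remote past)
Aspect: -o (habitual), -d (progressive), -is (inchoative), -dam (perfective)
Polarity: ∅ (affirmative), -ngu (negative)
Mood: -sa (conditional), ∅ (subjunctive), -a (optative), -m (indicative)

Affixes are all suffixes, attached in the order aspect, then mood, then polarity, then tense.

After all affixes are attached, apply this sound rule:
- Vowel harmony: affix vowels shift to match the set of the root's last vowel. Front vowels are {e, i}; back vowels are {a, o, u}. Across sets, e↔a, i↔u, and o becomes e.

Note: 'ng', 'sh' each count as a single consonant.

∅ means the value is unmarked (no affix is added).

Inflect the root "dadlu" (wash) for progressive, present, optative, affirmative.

dadludauy

Attach aspect progressive -d → dadlud.
Attach mood optative -a → dadluda.
polarity = affirmative: zero marking, form stays dadluda.
Attach tense present -iy → dadludaiy.
Apply vowel harmony: dadludaiy → dadludauy.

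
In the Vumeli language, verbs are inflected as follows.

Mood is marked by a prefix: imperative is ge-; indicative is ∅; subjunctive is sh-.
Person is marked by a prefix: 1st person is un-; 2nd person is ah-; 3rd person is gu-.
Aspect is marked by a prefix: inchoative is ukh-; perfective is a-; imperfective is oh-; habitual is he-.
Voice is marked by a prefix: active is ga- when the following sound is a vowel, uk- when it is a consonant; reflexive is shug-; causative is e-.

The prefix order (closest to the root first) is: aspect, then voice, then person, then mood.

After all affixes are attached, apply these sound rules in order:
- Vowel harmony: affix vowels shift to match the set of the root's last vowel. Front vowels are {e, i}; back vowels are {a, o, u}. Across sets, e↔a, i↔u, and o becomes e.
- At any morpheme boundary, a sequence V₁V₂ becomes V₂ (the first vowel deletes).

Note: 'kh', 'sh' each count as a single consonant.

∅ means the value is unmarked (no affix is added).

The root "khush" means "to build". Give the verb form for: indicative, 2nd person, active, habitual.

ahukhakhush

Attach aspect habitual he- → hekhush.
Attach voice active uk- (before consonant 'h') → ukhekhush.
Attach person 2nd person ah- → ahukhekhush.
mood = indicative: zero marking, form stays ahukhekhush.
Apply vowel harmony: ahukhekhush → ahukhakhush.
Vowel deletion: no change.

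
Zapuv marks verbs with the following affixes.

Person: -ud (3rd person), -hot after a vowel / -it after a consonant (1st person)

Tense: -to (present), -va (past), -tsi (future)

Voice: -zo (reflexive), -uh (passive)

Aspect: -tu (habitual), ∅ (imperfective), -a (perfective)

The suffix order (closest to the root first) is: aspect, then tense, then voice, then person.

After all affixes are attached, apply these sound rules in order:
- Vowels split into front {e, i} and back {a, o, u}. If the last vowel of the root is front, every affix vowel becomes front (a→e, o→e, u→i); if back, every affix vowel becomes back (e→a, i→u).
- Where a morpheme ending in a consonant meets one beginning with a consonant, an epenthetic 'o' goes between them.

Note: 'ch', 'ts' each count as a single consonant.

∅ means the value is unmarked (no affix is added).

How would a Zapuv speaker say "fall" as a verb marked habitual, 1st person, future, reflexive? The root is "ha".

Attach aspect habitual -tu → hatu.
Attach tense future -tsi → hatutsi.
Attach voice reflexive -zo → hatutsizo.
Attach person 1st person -hot (after vowel 'o') → hatutsizohot.
Apply vowel harmony: hatutsizohot → hatutsuzohot.
Epenthesis: no change.

hatutsuzohot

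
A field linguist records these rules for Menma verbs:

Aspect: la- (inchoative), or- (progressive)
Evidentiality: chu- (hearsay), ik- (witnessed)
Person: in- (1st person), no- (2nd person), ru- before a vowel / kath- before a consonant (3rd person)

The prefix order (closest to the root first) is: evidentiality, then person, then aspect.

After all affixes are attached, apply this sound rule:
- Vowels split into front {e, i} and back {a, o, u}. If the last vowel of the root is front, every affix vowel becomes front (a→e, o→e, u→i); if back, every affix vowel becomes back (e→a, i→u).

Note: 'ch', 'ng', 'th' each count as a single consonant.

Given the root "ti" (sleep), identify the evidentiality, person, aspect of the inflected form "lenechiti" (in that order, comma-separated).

Segment: la-no-chu-ti.
evidentiality: chu- → hearsay.
person: no- → 2nd person.
aspect: la- → inchoative.

hearsay, 2nd person, inchoative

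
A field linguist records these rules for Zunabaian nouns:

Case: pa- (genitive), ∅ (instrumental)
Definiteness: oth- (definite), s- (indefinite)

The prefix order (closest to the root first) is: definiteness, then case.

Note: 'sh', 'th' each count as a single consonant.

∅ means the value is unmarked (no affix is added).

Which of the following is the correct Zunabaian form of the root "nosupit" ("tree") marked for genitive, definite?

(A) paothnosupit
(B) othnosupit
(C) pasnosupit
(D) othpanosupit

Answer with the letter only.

Attach definiteness definite oth- → othnosupit.
Attach case genitive pa- → paothnosupit.
So the correct form is paothnosupit, option (A).
(C) pasnosupit is wrong: it uses indefinite instead of definite for definiteness.
(B) othnosupit is wrong: it uses instrumental instead of genitive for case.
(D) othpanosupit is wrong: it has the affixes in the wrong order.

A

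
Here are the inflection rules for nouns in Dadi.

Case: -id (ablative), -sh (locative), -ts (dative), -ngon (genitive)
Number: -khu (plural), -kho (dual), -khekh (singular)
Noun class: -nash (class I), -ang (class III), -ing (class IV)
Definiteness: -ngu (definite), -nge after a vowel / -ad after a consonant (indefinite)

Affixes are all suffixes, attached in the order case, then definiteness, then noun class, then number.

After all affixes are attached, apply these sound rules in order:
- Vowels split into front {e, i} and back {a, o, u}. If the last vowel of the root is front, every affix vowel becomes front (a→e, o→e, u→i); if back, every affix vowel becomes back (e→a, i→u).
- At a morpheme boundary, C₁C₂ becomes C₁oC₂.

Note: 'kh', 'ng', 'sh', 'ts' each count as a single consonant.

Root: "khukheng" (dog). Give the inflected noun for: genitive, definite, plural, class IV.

khukhengongenongiingokhi

Attach case genitive -ngon → khukhengngon.
Attach definiteness definite -ngu → khukhengngonngu.
Attach noun class class IV -ing → khukhengngonnguing.
Attach number plural -khu → khukhengngonnguingkhu.
Apply vowel harmony: khukhengngonnguingkhu → khukhengngenngiingkhi.
Apply epenthesis: khukhengngenngiingkhi → khukhengongenongiingokhi.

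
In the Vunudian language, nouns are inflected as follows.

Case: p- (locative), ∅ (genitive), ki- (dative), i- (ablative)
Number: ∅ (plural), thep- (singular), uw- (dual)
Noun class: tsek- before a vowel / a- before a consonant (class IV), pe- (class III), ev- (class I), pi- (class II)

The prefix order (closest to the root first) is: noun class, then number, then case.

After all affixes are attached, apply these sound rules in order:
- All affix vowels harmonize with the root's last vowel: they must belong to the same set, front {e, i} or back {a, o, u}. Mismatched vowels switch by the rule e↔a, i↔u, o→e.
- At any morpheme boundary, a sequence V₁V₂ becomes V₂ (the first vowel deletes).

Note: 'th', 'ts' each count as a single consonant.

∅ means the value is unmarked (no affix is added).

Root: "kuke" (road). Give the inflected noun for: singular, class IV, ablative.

Attach noun class class IV a- (before consonant 'k') → akuke.
Attach number singular thep- → thepakuke.
Attach case ablative i- → ithepakuke.
Apply vowel harmony: ithepakuke → ithepekuke.
Vowel deletion: no change.

ithepekuke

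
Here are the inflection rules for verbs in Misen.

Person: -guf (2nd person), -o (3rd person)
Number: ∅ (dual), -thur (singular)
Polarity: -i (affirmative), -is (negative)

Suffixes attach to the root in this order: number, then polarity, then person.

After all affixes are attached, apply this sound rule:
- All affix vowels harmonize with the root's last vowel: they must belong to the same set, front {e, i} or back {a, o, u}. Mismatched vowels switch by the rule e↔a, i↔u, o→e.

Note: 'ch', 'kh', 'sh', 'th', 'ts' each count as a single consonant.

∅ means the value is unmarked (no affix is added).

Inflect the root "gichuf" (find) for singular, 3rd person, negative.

Attach number singular -thur → gichufthur.
Attach polarity negative -is → gichufthuris.
Attach person 3rd person -o → gichufthuriso.
Apply vowel harmony: gichufthuriso → gichufthuruso.

gichufthuruso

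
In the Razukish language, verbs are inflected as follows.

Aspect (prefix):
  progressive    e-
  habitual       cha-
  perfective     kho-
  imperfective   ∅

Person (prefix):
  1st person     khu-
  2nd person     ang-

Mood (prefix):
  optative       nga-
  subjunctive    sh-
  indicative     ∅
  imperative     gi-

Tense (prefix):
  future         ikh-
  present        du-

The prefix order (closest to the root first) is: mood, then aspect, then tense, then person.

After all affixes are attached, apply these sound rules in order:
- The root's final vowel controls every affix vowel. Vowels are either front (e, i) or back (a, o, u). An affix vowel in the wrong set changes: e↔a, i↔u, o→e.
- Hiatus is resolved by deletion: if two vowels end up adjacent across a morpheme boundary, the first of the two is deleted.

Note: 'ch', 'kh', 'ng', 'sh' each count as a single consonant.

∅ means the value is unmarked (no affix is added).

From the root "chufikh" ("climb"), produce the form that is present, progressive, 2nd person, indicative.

mood = indicative: zero marking, form stays chufikh.
Attach aspect progressive e- → echufikh.
Attach tense present du- → duechufikh.
Attach person 2nd person ang- → angduechufikh.
Apply vowel harmony: angduechufikh → engdiechufikh.
Apply vowel deletion: engdiechufikh → engdechufikh.

engdechufikh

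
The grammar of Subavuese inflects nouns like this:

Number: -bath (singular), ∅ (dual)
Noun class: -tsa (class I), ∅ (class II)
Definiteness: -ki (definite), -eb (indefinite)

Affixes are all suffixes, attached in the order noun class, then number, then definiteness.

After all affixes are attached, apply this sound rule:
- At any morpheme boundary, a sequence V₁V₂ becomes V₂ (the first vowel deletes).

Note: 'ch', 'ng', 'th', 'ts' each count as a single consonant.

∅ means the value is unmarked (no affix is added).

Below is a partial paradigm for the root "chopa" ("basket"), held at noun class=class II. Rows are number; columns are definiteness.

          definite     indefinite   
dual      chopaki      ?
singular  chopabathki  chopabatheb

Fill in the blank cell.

noun class = class II: zero marking, form stays chopa.
number = dual: zero marking, form stays chopa.
Attach definiteness indefinite -eb → chopaeb.
Apply vowel deletion: chopaeb → chopeb.

chopeb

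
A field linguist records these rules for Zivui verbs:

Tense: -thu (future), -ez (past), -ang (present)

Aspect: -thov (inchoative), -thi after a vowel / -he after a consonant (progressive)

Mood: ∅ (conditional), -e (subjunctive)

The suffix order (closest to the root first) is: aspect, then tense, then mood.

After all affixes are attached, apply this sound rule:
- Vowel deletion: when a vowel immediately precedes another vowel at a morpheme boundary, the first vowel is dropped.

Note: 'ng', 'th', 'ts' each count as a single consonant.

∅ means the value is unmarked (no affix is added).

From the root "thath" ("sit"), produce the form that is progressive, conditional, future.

Attach aspect progressive -he (after consonant 'th') → thathhe.
Attach tense future -thu → thathhethu.
mood = conditional: zero marking, form stays thathhethu.
Vowel deletion: no change.

thathhethu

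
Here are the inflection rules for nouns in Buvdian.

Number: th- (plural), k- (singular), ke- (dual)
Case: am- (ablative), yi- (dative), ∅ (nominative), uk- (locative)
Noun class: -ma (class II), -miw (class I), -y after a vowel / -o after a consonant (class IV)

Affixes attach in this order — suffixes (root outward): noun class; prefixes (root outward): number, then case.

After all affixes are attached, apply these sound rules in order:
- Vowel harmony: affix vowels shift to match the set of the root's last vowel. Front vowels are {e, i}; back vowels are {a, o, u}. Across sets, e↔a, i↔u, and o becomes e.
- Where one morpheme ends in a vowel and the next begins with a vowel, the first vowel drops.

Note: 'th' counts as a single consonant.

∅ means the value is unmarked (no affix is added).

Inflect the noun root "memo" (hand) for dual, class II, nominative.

kamemoma

Attach number dual ke- → kememo.
Attach noun class class II -ma → kememoma.
case = nominative: zero marking, form stays kememoma.
Apply vowel harmony: kememoma → kamemoma.
Vowel deletion: no change.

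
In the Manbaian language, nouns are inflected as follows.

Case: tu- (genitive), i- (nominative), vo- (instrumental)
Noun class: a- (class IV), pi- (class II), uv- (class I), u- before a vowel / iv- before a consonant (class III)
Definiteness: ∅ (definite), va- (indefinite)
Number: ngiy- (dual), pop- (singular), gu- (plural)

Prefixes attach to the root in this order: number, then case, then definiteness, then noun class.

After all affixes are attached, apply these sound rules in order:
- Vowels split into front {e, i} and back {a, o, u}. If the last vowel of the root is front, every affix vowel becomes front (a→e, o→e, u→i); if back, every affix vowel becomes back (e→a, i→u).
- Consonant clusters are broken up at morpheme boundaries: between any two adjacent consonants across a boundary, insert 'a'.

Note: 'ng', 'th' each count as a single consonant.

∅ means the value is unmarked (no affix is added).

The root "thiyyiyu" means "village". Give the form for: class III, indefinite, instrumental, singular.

uvavavopopathiyyiyu

Attach number singular pop- → popthiyyiyu.
Attach case instrumental vo- → vopopthiyyiyu.
Attach definiteness indefinite va- → vavopopthiyyiyu.
Attach noun class class III iv- (before consonant 'v') → ivvavopopthiyyiyu.
Apply vowel harmony: ivvavopopthiyyiyu → uvvavopopthiyyiyu.
Apply epenthesis: uvvavopopthiyyiyu → uvavavopopathiyyiyu.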